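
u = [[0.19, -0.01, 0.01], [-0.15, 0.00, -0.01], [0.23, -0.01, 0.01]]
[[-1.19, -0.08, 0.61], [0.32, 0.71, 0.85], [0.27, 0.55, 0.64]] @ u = [[-0.07, 0.01, -0.00],[0.15, -0.01, 0.0],[0.12, -0.01, 0.0]]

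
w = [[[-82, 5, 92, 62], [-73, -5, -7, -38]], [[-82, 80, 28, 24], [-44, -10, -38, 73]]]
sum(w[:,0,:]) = 127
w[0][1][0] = -73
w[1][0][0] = -82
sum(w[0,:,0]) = -155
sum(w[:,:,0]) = -281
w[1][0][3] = 24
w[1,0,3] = 24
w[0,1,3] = -38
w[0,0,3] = 62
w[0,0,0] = -82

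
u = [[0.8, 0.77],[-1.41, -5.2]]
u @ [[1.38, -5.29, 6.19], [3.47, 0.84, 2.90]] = [[3.78,-3.59,7.18], [-19.99,3.09,-23.81]]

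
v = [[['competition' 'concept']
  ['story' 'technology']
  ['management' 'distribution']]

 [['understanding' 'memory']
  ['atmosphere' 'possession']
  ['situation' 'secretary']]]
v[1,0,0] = 'understanding'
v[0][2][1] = 'distribution'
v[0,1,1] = 'technology'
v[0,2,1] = 'distribution'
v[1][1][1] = 'possession'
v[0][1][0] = 'story'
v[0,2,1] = 'distribution'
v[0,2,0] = 'management'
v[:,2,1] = ['distribution', 'secretary']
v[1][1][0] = 'atmosphere'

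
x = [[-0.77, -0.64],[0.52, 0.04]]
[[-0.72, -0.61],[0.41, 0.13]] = x @ [[0.78, 0.19], [0.19, 0.72]]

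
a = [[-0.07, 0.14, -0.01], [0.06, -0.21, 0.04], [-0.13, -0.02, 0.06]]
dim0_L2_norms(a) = [0.16, 0.25, 0.07]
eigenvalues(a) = [0.03, 0.02, -0.26]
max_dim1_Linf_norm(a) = 0.21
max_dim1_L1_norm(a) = 0.31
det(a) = -0.00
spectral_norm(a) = 0.27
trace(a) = -0.22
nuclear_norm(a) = 0.42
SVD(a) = [[-0.58,-0.11,-0.81], [0.81,-0.17,-0.55], [-0.08,-0.98,0.19]] @ diag([0.2710518862731995, 0.14601893192126275, 0.0030571994233541027]) @ [[0.37, -0.92, 0.12], [0.85, 0.28, -0.44], [-0.37, -0.27, -0.89]]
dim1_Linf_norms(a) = [0.14, 0.21, 0.13]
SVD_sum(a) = [[-0.06, 0.14, -0.02], [0.08, -0.2, 0.03], [-0.01, 0.02, -0.0]] + [[-0.01, -0.00, 0.01],[-0.02, -0.01, 0.01],[-0.12, -0.04, 0.06]] + [[0.00,0.00,0.00], [0.00,0.0,0.00], [-0.0,-0.00,-0.0]]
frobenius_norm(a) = 0.31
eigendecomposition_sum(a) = [[-0.09, -0.06, 0.04],  [-0.09, -0.05, 0.04],  [-0.38, -0.24, 0.17]] + [[0.08, 0.05, -0.03], [0.07, 0.04, -0.03], [0.27, 0.17, -0.1]] + [[-0.06, 0.15, -0.02], [0.08, -0.20, 0.03], [-0.02, 0.05, -0.01]]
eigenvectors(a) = [[0.22, -0.27, -0.58], [0.22, -0.23, 0.79], [0.95, -0.94, -0.19]]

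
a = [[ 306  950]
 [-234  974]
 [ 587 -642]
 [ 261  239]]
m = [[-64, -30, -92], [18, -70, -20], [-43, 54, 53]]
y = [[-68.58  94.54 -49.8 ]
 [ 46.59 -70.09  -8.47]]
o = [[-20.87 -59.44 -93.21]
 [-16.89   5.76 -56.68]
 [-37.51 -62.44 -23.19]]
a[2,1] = -642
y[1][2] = -8.47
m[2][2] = 53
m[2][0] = -43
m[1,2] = -20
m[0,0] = -64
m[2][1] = 54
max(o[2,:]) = -23.19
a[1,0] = -234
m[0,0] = -64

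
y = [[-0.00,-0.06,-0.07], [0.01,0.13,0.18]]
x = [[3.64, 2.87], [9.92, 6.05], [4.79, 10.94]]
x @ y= [[0.03, 0.15, 0.26], [0.06, 0.19, 0.39], [0.11, 1.13, 1.63]]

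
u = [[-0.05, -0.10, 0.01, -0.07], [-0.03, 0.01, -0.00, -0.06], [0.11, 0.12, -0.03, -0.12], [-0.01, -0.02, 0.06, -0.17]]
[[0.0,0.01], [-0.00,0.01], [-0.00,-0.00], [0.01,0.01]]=u@[[0.04, -0.13],  [-0.04, -0.01],  [0.14, -0.05],  [-0.00, -0.09]]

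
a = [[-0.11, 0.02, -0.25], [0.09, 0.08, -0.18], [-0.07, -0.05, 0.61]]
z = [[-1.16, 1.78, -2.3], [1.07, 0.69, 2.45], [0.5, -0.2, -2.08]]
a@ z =[[0.02, -0.13, 0.82],[-0.11, 0.25, 0.36],[0.33, -0.28, -1.23]]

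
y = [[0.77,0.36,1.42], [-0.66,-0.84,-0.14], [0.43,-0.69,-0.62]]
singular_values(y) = [1.88, 0.86, 0.82]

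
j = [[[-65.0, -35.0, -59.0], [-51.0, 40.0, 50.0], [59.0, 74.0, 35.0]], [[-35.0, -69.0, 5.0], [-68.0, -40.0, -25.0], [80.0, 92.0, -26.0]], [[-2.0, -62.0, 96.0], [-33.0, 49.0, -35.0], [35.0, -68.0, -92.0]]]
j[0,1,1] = 40.0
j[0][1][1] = 40.0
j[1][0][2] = 5.0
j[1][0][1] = -69.0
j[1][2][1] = 92.0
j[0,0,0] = -65.0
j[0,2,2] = 35.0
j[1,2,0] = 80.0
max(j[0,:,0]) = 59.0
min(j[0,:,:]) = -65.0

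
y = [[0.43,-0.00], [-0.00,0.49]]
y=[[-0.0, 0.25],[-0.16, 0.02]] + [[0.43, -0.25], [0.16, 0.47]]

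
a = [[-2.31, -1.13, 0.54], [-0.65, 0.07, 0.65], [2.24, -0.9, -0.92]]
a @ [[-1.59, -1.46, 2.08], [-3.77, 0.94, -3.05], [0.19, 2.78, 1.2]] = [[8.04, 3.81, -0.71], [0.89, 2.82, -0.79], [-0.34, -6.67, 6.30]]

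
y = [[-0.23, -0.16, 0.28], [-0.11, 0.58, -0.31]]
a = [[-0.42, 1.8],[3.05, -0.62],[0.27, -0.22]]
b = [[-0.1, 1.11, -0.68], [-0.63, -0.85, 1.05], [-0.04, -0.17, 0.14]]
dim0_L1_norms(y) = [0.34, 0.74, 0.59]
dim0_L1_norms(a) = [3.74, 2.64]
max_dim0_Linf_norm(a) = 3.05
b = a @ y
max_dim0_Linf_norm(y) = 0.58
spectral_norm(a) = 3.26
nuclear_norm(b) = 2.50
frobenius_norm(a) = 3.64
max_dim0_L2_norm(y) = 0.6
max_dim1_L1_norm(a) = 3.67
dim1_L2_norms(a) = [1.85, 3.11, 0.35]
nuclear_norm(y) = 1.01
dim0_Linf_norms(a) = [3.05, 1.8]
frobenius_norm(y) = 0.78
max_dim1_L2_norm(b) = 1.49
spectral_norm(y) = 0.72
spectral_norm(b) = 1.90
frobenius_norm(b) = 1.99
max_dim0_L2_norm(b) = 1.41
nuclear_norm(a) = 4.87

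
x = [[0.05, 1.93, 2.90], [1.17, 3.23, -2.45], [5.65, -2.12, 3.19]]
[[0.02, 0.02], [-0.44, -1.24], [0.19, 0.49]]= x@[[-0.03, -0.09],[-0.08, -0.23],[0.06, 0.16]]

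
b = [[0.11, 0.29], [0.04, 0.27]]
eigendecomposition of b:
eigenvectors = [[-0.98, -0.8], [0.18, -0.59]]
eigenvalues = [0.06, 0.32]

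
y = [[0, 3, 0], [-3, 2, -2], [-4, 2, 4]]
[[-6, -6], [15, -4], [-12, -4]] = y@[[-3, 0], [-2, -2], [-5, 0]]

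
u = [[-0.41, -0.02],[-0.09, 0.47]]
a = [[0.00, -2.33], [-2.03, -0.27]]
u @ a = [[0.04, 0.96],[-0.95, 0.08]]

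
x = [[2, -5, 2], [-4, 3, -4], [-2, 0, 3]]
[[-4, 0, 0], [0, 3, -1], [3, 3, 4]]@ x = [[-8, 20, -8], [-10, 9, -15], [-14, -6, 6]]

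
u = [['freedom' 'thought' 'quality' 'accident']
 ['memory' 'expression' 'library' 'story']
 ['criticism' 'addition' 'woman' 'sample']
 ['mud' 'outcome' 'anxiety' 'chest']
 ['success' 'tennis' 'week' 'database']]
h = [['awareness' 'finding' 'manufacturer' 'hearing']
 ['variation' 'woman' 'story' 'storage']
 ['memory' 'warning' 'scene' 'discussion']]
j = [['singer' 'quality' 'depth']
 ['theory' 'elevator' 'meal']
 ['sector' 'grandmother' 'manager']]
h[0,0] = 'awareness'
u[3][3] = 'chest'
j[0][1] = 'quality'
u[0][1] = 'thought'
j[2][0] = 'sector'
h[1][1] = 'woman'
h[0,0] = 'awareness'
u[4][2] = 'week'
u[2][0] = 'criticism'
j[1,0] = 'theory'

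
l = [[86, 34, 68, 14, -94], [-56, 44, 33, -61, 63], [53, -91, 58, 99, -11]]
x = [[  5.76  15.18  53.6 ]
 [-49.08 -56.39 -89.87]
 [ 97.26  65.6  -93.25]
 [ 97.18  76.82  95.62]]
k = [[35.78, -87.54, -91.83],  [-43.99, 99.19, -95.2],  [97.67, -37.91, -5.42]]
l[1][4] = 63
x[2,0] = 97.26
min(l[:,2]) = 33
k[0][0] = 35.78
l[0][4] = -94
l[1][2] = 33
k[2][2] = -5.42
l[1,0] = -56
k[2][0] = 97.67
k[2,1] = -37.91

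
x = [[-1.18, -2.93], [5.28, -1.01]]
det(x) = 16.66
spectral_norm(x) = 5.43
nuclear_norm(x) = 8.50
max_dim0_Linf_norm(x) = 5.28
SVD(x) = [[-0.17, 0.99],[0.99, 0.17]] @ diag([5.426605497932016, 3.070464585337864]) @ [[1.00, -0.09], [-0.09, -1.0]]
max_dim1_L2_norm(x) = 5.38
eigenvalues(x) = [(-1.1+3.93j), (-1.1-3.93j)]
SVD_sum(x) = [[-0.90, 0.08], [5.33, -0.5]] + [[-0.28, -3.01], [-0.05, -0.51]]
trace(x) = -2.19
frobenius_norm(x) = 6.24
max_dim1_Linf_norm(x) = 5.28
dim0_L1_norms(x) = [6.46, 3.94]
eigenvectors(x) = [[(0.01-0.6j),0.01+0.60j], [(-0.8+0j),-0.80-0.00j]]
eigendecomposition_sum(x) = [[-0.59+1.95j, (-1.47-0.41j)], [2.64+0.74j, -0.51+1.98j]] + [[-0.59-1.95j, -1.47+0.41j], [(2.64-0.74j), -0.51-1.98j]]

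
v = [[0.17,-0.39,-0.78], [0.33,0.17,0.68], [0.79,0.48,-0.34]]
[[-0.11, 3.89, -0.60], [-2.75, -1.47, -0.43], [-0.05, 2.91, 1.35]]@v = [[0.79, 0.42, 2.94], [-1.29, 0.62, 1.29], [2.02, 1.16, 1.56]]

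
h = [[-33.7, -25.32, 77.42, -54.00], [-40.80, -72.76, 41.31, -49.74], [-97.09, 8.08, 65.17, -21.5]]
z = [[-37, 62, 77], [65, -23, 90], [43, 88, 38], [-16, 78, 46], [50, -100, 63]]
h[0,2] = 77.42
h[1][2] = 41.31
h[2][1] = 8.08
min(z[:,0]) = -37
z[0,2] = 77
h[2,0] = -97.09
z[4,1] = -100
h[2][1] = 8.08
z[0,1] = 62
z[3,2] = 46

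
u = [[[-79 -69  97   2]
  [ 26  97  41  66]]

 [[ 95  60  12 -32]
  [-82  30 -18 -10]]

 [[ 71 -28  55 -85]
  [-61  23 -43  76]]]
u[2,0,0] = 71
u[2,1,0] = -61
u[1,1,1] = 30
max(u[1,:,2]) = 12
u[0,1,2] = 41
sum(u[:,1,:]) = 145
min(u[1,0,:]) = -32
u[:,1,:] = [[26, 97, 41, 66], [-82, 30, -18, -10], [-61, 23, -43, 76]]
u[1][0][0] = 95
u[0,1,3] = 66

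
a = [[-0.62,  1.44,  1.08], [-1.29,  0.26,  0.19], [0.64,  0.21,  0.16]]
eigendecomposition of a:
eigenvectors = [[0.14-0.54j, 0.14+0.54j, -0.00+0.00j], [(0.71+0j), (0.71-0j), -0.60+0.00j], [-0.40-0.14j, -0.40+0.14j, (0.8+0j)]]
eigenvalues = [(-0.1+0.95j), (-0.1-0.95j), (-0+0j)]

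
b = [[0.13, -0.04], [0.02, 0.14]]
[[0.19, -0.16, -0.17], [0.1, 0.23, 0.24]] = b @ [[1.64,-0.7,-0.75], [0.48,1.75,1.8]]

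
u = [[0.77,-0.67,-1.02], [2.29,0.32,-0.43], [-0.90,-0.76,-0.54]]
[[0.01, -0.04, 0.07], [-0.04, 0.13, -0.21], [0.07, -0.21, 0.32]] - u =[[-0.76, 0.63, 1.09], [-2.33, -0.19, 0.22], [0.97, 0.55, 0.86]]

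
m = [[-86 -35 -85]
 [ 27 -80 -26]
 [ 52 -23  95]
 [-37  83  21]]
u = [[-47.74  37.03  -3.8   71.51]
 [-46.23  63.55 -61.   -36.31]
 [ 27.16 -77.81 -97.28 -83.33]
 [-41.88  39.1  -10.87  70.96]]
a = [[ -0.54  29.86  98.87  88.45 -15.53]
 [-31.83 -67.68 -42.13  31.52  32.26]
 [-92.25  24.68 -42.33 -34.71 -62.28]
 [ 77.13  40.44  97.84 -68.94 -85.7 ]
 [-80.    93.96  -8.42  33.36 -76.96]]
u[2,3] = -83.33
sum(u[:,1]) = 61.87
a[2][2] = -42.33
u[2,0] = 27.16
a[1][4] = 32.26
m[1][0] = 27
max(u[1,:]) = 63.55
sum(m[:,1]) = -55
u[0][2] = -3.8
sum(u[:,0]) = -108.69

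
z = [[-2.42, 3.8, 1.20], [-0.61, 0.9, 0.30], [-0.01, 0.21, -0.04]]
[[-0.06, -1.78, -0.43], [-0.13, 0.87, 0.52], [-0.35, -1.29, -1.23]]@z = [[1.24, -1.92, -0.59], [-0.22, 0.40, 0.08], [1.65, -2.75, -0.76]]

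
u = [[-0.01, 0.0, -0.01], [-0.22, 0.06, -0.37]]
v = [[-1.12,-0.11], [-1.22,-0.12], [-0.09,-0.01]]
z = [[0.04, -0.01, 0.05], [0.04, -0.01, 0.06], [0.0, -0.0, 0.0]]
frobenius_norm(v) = 1.67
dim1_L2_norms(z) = [0.06, 0.07, 0.0]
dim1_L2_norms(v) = [1.13, 1.23, 0.09]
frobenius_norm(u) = 0.43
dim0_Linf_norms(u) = [0.22, 0.06, 0.37]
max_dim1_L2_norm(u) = 0.43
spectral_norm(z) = 0.10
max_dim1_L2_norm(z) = 0.07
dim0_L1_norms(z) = [0.08, 0.02, 0.11]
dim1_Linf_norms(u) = [0.01, 0.37]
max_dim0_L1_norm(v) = 2.43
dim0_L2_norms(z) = [0.06, 0.01, 0.08]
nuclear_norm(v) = 1.67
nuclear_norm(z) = 0.10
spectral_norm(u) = 0.43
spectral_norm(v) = 1.67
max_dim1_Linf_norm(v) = 1.22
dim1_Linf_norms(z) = [0.05, 0.06, 0.0]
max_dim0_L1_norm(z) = 0.11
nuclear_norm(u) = 0.44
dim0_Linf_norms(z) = [0.04, 0.01, 0.06]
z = v @ u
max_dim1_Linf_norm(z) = 0.06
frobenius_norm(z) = 0.10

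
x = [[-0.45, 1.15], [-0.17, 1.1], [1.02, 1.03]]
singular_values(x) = [1.91, 1.11]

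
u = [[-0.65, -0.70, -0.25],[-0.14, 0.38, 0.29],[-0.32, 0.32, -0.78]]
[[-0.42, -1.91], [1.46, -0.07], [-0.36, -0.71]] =u @ [[-1.89, 2.3], [1.67, 0.53], [1.92, 0.18]]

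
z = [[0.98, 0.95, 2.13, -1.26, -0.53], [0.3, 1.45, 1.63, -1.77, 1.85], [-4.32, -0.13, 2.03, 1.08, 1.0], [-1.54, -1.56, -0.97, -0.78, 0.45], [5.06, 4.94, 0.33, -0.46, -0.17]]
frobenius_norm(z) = 10.08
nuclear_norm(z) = 17.88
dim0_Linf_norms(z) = [5.06, 4.94, 2.13, 1.77, 1.85]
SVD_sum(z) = [[1.28, 0.95, 0.06, -0.22, -0.10],[1.02, 0.75, 0.04, -0.18, -0.08],[-2.89, -2.14, -0.13, 0.5, 0.22],[-1.66, -1.23, -0.07, 0.29, 0.13],[5.56, 4.12, 0.24, -0.97, -0.42]] + [[-0.59, 0.72, 1.22, -0.26, 0.55],[-0.94, 1.15, 1.94, -0.41, 0.88],[-1.13, 1.38, 2.33, -0.49, 1.05],[0.21, -0.25, -0.42, 0.09, -0.19],[-0.22, 0.27, 0.45, -0.09, 0.2]] + [[0.12, -0.29, 0.01, -0.64, 0.20], [0.25, -0.6, 0.01, -1.31, 0.42], [-0.21, 0.51, -0.01, 1.11, -0.36], [0.19, -0.46, 0.01, -0.99, 0.32], [-0.13, 0.31, -0.01, 0.67, -0.21]] + [[0.23, -0.50, 0.89, -0.07, -1.11], [-0.11, 0.24, -0.43, 0.03, 0.53], [-0.03, 0.07, -0.12, 0.01, 0.15], [-0.09, 0.19, -0.34, 0.03, 0.42], [-0.08, 0.16, -0.29, 0.02, 0.36]] + [[-0.06, 0.07, -0.05, -0.07, -0.08],[0.08, -0.09, 0.06, 0.09, 0.1],[-0.05, 0.05, -0.04, -0.06, -0.06],[-0.18, 0.19, -0.14, -0.2, -0.22],[-0.08, 0.09, -0.06, -0.09, -0.1]]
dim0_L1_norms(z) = [12.2, 9.03, 7.09, 5.35, 4.0]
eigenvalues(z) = [(1.29+3.29j), (1.29-3.29j), (-2.89+0j), (-0.61+0j), (4.43+0j)]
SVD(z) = [[-0.19, -0.37, 0.29, -0.82, 0.28],[-0.15, -0.58, 0.60, 0.39, -0.36],[0.43, -0.7, -0.51, 0.11, 0.23],[0.25, 0.13, 0.45, 0.31, 0.79],[-0.83, -0.13, -0.31, 0.27, 0.35]] @ diag([8.427525902928375, 4.502265431735915, 2.5424320909832625, 1.873008763861719, 0.5362745294182902]) @ [[-0.79, -0.59, -0.03, 0.14, 0.06], [0.36, -0.44, -0.74, 0.16, -0.33], [0.16, -0.40, 0.01, -0.86, 0.27], [-0.15, 0.33, -0.58, 0.05, 0.73], [-0.44, 0.45, -0.33, -0.46, -0.53]]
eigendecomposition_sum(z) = [[0.49+1.47j,(0.14+0.1j),0.93-0.73j,-0.54-0.42j,-0.31-0.34j],[0.52-0.37j,(0.02-0.07j),-0.40-0.28j,-0.10+0.26j,(-0.1+0.16j)],[-2.13+0.64j,(-0.14+0.2j),(1+1.36j),0.63-0.75j,(0.51-0.43j)],[(-0.35-0.65j),-0.07-0.03j,-0.38+0.42j,(0.29+0.15j),(0.17+0.14j)],[(2.07-0.46j),0.15-0.18j,-0.86-1.36j,-0.65+0.67j,(-0.51+0.37j)]] + [[0.49-1.47j, (0.14-0.1j), 0.93+0.73j, -0.54+0.42j, (-0.31+0.34j)],[(0.52+0.37j), (0.02+0.07j), -0.40+0.28j, -0.10-0.26j, (-0.1-0.16j)],[-2.13-0.64j, -0.14-0.20j, 1.00-1.36j, (0.63+0.75j), 0.51+0.43j],[-0.35+0.65j, -0.07+0.03j, (-0.38-0.42j), 0.29-0.15j, 0.17-0.14j],[(2.07+0.46j), 0.15+0.18j, -0.86+1.36j, (-0.65-0.67j), -0.51-0.37j]] + [[0.10+0.00j,0.12+0.00j,-0.05+0.00j,0.17+0.00j,(-0.07-0j)], [(-0.8-0j),(-0.94-0j),0.36-0.00j,(-1.32-0j),(0.57+0j)], [0j,0.01+0.00j,(-0+0j),0.01+0.00j,-0.00-0.00j], [(-0.75-0j),-0.89-0.00j,(0.34-0j),(-1.25-0j),0.54+0.00j], [1.13+0.00j,1.33+0.00j,-0.51+0.00j,1.87+0.00j,-0.81-0.00j]] + [[-0.10+0.00j,0.09+0.00j,-0.05-0.00j,-0.25-0.00j,-0.10+0.00j], [0.11-0.00j,-0.09-0.00j,(0.06+0j),0.28+0.00j,0.11-0.00j], [(-0.06+0j),0.06+0.00j,-0.04-0.00j,-0.17-0.00j,(-0.06+0j)], [(-0.09+0j),0.08+0.00j,-0.05-0.00j,-0.24-0.00j,(-0.09+0j)], [-0.14+0.00j,0.12+0.00j,(-0.08-0j),-0.35-0.00j,(-0.14+0j)]] + [[(-0.01-0j), 0.46-0.00j, 0.38+0.00j, (-0.1+0j), (0.26+0j)], [(-0.05-0j), 2.44-0.00j, (2.01+0j), -0.52+0.00j, (1.37+0j)], [-0.00-0.00j, 0.09-0.00j, (0.08+0j), -0.02+0.00j, (0.05+0j)], [0.01+0.00j, -0.61+0.00j, -0.50-0.00j, 0.13-0.00j, (-0.34-0j)], [(-0.07-0j), 3.19-0.00j, 2.63+0.00j, -0.68+0.00j, (1.8+0j)]]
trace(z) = 3.51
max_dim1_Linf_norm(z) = 5.06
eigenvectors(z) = [[(0.01+0.43j), 0.01-0.43j, (-0.06+0j), -0.43+0.00j, -0.11+0.00j],[(0.17-0.06j), (0.17+0.06j), (0.51+0j), 0.47+0.00j, (-0.6+0j)],[-0.62+0.00j, (-0.62-0j), -0.00+0.00j, (-0.28+0j), -0.02+0.00j],[-0.04-0.20j, -0.04+0.20j, 0.48+0.00j, (-0.41+0j), (0.15+0j)],[(0.59+0.04j), (0.59-0.04j), -0.72+0.00j, -0.59+0.00j, -0.78+0.00j]]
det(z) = 96.90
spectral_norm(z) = 8.43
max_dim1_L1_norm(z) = 10.96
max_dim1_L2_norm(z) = 7.1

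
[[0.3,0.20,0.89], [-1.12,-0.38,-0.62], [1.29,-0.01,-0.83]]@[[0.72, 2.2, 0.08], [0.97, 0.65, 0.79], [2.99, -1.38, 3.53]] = [[3.07,-0.44,3.32], [-3.03,-1.86,-2.58], [-1.56,3.98,-2.83]]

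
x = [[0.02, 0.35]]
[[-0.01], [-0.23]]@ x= [[-0.00, -0.00],[-0.0, -0.08]]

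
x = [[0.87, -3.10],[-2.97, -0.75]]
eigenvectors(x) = [[0.8,0.62], [-0.6,0.79]]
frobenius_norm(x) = 4.44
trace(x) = 0.12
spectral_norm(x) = 3.23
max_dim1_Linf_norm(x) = 3.1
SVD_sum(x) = [[1.51, -2.75], [-0.37, 0.68]] + [[-0.64, -0.35], [-2.60, -1.43]]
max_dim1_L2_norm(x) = 3.22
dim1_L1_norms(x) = [3.97, 3.72]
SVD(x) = [[0.97, -0.24], [-0.24, -0.97]] @ diag([3.2296888847554466, 3.052770824625904]) @ [[0.48, -0.88], [0.88, 0.48]]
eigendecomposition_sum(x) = [[2.01, -1.58], [-1.51, 1.19]] + [[-1.14, -1.52], [-1.46, -1.94]]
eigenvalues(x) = [3.2, -3.08]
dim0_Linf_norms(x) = [2.97, 3.1]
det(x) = -9.86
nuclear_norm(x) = 6.28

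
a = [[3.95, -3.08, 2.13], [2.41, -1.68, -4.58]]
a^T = [[3.95,2.41], [-3.08,-1.68], [2.13,-4.58]]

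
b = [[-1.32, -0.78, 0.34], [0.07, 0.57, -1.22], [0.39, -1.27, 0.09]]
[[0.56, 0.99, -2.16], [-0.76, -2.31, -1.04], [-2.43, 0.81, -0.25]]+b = [[-0.76, 0.21, -1.82], [-0.69, -1.74, -2.26], [-2.04, -0.46, -0.16]]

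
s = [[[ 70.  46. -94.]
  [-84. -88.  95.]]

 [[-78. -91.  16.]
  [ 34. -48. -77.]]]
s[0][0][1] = 46.0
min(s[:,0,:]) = -94.0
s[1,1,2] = -77.0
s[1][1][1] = -48.0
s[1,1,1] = -48.0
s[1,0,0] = -78.0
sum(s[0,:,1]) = -42.0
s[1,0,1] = -91.0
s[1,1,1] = -48.0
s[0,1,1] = -88.0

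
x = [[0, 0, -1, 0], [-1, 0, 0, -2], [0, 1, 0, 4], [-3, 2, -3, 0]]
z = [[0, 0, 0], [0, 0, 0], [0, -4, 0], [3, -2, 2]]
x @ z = [[0, 4, 0], [-6, 4, -4], [12, -8, 8], [0, 12, 0]]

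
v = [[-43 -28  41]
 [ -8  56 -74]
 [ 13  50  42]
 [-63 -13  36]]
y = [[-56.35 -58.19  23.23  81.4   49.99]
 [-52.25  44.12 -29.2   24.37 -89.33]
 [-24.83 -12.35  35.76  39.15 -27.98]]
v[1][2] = -74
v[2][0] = 13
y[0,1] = -58.19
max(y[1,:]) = 44.12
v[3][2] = 36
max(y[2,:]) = 39.15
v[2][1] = 50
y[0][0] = -56.35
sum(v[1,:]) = -26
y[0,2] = 23.23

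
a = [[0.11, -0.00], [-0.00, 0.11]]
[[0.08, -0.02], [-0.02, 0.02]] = a @ [[0.73, -0.15],[-0.15, 0.19]]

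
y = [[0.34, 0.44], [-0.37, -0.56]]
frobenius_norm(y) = 0.87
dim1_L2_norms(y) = [0.56, 0.67]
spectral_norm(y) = 0.87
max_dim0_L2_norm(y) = 0.71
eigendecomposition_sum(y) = [[0.15, 0.1], [-0.08, -0.06]] + [[0.19, 0.34],[-0.29, -0.50]]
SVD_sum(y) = [[0.32, 0.45], [-0.39, -0.55]] + [[0.02, -0.01], [0.02, -0.01]]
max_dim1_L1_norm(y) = 0.93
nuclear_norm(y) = 0.90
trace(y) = -0.22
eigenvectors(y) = [[0.87, -0.56], [-0.5, 0.83]]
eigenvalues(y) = [0.09, -0.31]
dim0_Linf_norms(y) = [0.37, 0.56]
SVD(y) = [[-0.64, 0.77],[0.77, 0.64]] @ diag([0.8710315501982663, 0.031686567488534205]) @ [[-0.58, -0.82], [0.82, -0.58]]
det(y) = -0.03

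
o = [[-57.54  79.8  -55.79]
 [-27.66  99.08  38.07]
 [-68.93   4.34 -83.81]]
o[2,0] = -68.93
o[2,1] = 4.34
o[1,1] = 99.08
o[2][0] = -68.93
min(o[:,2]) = -83.81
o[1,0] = -27.66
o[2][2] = -83.81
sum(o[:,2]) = -101.53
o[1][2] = 38.07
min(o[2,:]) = -83.81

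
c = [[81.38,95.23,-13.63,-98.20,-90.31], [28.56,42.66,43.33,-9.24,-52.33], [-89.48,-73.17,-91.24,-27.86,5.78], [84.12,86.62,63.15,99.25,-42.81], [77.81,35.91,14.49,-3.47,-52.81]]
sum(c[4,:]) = 71.93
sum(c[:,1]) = 187.24999999999997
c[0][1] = 95.23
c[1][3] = -9.24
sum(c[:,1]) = 187.24999999999997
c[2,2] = -91.24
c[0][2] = -13.63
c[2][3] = -27.86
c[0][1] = 95.23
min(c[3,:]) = -42.81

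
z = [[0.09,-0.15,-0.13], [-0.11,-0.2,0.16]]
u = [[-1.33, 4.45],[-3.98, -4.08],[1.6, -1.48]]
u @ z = [[-0.61, -0.69, 0.88], [0.09, 1.41, -0.14], [0.31, 0.06, -0.44]]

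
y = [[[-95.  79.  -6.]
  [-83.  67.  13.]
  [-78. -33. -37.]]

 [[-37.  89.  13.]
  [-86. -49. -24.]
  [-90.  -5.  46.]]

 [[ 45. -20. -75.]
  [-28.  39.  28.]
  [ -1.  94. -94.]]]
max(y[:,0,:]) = 89.0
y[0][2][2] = -37.0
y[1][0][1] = 89.0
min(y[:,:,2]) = -94.0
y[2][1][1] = 39.0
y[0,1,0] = -83.0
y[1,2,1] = -5.0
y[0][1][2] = 13.0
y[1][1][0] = -86.0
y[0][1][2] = 13.0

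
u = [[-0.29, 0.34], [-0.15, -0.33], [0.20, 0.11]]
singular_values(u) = [0.49, 0.37]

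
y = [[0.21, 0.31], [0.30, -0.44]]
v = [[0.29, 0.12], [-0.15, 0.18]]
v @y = [[0.1, 0.04], [0.02, -0.13]]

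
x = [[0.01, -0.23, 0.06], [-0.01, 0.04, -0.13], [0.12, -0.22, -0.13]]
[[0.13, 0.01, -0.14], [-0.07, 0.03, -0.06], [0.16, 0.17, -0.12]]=x @ [[0.86, 0.8, 1.16], [-0.43, -0.12, 0.82], [0.31, -0.36, 0.63]]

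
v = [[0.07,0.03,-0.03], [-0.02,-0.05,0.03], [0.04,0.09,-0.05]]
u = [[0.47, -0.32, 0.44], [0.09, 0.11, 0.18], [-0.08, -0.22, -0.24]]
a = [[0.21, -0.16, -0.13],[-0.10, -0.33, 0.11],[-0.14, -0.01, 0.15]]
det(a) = -0.00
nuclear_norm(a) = 0.75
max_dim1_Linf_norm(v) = 0.09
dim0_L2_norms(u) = [0.49, 0.4, 0.53]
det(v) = -0.00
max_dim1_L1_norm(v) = 0.18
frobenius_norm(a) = 0.51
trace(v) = -0.03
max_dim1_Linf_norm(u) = 0.47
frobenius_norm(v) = 0.15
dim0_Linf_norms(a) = [0.21, 0.33, 0.15]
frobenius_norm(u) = 0.83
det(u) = -0.00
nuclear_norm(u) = 1.11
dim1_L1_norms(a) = [0.5, 0.54, 0.3]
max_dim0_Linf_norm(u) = 0.47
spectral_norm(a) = 0.38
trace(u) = 0.34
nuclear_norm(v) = 0.19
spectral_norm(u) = 0.74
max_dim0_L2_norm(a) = 0.37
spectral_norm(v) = 0.14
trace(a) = 0.03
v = u @ a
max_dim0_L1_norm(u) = 0.86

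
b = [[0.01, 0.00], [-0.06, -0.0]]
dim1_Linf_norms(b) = [0.01, 0.06]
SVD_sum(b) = [[0.01, 0.00],[-0.06, 0.00]] + [[-0.00, -0.0], [-0.0, -0.0]]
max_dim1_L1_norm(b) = 0.06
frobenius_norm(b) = 0.06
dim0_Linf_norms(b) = [0.06, 0.0]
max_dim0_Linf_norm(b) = 0.06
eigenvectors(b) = [[0.0, 0.16], [1.00, -0.99]]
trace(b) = 0.01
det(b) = 0.00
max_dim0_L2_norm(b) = 0.06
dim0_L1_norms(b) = [0.07, 0.0]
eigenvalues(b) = [-0.0, 0.01]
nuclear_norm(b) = 0.06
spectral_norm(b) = 0.06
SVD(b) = [[-0.16, 0.99],[0.99, 0.16]] @ diag([0.060827625302982184, -0.0]) @ [[-1.0, -0.0], [0.00, 1.0]]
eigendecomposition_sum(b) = [[-0.0, -0.0],[-0.00, -0.00]] + [[0.01, 0.0], [-0.06, 0.0]]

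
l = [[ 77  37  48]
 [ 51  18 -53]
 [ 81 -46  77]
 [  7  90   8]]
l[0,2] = 48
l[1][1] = 18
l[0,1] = 37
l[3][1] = 90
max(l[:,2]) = 77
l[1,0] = 51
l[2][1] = -46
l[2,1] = -46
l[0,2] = 48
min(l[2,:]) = -46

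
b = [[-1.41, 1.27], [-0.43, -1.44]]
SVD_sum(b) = [[-0.86, 1.57],[0.51, -0.93]] + [[-0.55, -0.3], [-0.94, -0.51]]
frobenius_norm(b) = 2.42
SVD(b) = [[-0.86,0.51], [0.51,0.86]] @ diag([2.079522122388169, 1.2389865788208547]) @ [[0.48,-0.88], [-0.88,-0.48]]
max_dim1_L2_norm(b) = 1.9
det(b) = 2.58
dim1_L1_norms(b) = [2.68, 1.87]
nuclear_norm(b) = 3.32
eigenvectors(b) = [[0.86+0.00j, (0.86-0j)], [-0.01+0.50j, (-0.01-0.5j)]]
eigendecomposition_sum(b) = [[-0.70+0.38j, (0.64+1.22j)], [(-0.22-0.41j), (-0.72+0.35j)]] + [[(-0.7-0.38j), 0.64-1.22j],[-0.22+0.41j, (-0.72-0.35j)]]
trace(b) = -2.85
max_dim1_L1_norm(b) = 2.68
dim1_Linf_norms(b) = [1.41, 1.44]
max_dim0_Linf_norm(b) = 1.44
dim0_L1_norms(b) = [1.84, 2.71]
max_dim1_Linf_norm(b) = 1.44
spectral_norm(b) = 2.08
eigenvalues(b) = [(-1.43+0.74j), (-1.43-0.74j)]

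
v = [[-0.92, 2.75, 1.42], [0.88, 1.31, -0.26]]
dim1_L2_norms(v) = [3.23, 1.6]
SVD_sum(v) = [[-0.62,  2.89,  1.25], [-0.18,  0.82,  0.35]] + [[-0.3, -0.14, 0.17], [1.06, 0.49, -0.61]]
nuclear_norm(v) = 4.70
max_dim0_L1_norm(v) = 4.06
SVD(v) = [[-0.96, -0.27], [-0.27, 0.96]] @ diag([3.3334724841390564, 1.3679770456728384]) @ [[0.19,-0.9,-0.39], [0.80,0.37,-0.47]]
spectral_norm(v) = 3.33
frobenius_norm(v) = 3.60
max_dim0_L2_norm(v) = 3.05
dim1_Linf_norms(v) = [2.75, 1.31]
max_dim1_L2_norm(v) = 3.23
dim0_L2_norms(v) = [1.27, 3.05, 1.44]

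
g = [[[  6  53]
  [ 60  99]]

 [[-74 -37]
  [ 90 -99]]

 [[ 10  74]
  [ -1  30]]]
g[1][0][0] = -74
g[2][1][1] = 30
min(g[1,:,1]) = -99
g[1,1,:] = [90, -99]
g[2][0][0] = 10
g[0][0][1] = 53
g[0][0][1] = 53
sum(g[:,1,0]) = 149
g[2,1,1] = 30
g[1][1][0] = 90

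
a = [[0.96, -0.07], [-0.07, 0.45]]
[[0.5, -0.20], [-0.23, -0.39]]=a @ [[0.49, -0.27], [-0.44, -0.90]]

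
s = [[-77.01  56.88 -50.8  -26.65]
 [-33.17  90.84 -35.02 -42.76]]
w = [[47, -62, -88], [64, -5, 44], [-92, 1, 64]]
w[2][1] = 1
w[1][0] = 64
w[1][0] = 64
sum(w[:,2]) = 20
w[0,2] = -88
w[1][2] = 44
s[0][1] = 56.88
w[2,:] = [-92, 1, 64]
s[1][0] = -33.17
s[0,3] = -26.65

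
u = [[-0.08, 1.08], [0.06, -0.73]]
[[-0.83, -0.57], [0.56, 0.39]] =u @ [[-0.11, 0.24], [-0.78, -0.51]]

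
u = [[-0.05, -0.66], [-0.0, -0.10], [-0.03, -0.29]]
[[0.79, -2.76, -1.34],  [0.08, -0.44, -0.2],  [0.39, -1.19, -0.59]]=u @ [[-5.85, -2.46, -0.29], [-0.75, 4.37, 2.05]]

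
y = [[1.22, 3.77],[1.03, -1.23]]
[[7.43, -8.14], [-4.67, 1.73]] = y @ [[-1.57, -0.65], [2.48, -1.95]]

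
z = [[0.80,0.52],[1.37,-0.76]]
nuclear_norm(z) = 2.45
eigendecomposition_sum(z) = [[0.98,0.26],[0.7,0.19]] + [[-0.18, 0.26], [0.67, -0.95]]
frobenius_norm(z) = 1.83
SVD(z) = [[-0.36, -0.93],[-0.93, 0.36]] @ diag([1.6507968150946555, 0.7998561591144633]) @ [[-0.95,0.32],[-0.32,-0.95]]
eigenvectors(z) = [[0.82,-0.26], [0.58,0.97]]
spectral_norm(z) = 1.65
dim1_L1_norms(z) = [1.32, 2.13]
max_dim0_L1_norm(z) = 2.17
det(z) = -1.32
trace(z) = 0.04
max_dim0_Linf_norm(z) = 1.37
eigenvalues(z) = [1.17, -1.13]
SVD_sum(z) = [[0.56, -0.19], [1.46, -0.49]] + [[0.24, 0.71], [-0.09, -0.27]]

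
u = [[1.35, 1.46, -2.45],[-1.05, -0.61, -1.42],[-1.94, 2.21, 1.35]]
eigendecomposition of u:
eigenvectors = [[-0.76+0.00j,(-0.09+0.55j),-0.09-0.55j], [(-0.03+0j),-0.63+0.00j,(-0.63-0j)], [(0.65+0j),0.02+0.54j,0.02-0.54j]]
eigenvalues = [(3.51+0j), (-0.71+2.14j), (-0.71-2.14j)]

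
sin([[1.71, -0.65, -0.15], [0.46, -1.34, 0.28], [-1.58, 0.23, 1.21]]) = [[0.92, -0.42, 0.02],[0.39, -1.04, 0.23],[-0.23, -0.04, 0.78]]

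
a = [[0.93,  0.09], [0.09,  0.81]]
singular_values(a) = [0.98, 0.76]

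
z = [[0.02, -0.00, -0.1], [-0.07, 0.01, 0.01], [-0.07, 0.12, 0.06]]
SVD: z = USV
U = [[-0.4, -0.92, 0.01], [0.29, -0.14, -0.95], [0.87, -0.37, 0.32]]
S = [0.17, 0.08, 0.05]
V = [[-0.53, 0.64, 0.56], [0.21, -0.55, 0.81], [0.82, 0.55, 0.16]]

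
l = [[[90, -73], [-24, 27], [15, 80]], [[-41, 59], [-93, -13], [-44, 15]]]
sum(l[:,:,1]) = 95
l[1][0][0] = -41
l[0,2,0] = 15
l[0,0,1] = -73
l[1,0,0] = -41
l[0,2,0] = 15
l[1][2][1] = 15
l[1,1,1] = -13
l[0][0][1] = -73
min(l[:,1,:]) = -93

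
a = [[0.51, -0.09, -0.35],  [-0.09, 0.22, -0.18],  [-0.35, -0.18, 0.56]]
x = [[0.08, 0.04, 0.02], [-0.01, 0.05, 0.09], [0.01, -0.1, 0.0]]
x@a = [[0.03, -0.0, -0.02], [-0.04, -0.00, 0.04], [0.01, -0.02, 0.01]]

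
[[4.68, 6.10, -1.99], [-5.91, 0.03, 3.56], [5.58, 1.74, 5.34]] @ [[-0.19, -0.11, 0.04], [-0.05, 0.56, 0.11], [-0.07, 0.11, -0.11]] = [[-1.05, 2.68, 1.08],[0.87, 1.06, -0.62],[-1.52, 0.95, -0.17]]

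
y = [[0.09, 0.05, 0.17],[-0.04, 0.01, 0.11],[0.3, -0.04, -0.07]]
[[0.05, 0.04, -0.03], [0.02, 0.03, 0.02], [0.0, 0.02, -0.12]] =y@[[0.08, 0.09, -0.38],  [0.20, -0.41, 0.16],  [0.22, 0.33, -0.00]]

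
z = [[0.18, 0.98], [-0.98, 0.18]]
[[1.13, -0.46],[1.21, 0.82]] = z @[[-0.99, -0.89], [1.33, -0.31]]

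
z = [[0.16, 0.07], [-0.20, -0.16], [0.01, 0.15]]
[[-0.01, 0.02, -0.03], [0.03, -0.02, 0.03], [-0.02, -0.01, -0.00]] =z @ [[-0.02,0.16,-0.16],  [-0.15,-0.07,-0.01]]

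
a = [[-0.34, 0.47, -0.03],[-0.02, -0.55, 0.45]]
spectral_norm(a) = 0.84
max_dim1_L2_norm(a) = 0.71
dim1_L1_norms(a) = [0.84, 1.02]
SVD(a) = [[-0.59,0.81],[0.81,0.59]] @ diag([0.8364121364559273, 0.37843723124083795]) @ [[0.22, -0.86, 0.46], [-0.76, 0.14, 0.64]]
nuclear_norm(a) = 1.21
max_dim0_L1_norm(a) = 1.02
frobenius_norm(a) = 0.92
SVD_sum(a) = [[-0.11, 0.43, -0.22], [0.15, -0.58, 0.31]] + [[-0.23,0.04,0.19], [-0.17,0.03,0.14]]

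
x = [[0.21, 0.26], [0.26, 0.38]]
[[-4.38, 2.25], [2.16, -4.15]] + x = [[-4.17,2.51], [2.42,-3.77]]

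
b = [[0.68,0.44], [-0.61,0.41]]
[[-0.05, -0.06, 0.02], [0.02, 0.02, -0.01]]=b@[[-0.05, -0.06, 0.02], [-0.03, -0.04, 0.01]]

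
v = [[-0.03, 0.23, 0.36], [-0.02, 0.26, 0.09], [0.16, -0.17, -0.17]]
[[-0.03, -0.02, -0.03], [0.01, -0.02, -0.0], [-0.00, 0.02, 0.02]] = v @ [[-0.08, -0.00, 0.05],[0.08, -0.06, 0.03],[-0.13, -0.03, -0.09]]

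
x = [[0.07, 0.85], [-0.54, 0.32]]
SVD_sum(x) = [[-0.16, 0.80], [-0.08, 0.41]] + [[0.23, 0.05],[-0.46, -0.09]]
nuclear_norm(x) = 1.44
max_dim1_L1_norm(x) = 0.92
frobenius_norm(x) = 1.06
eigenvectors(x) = [[(0.78+0j), (0.78-0j)], [0.11+0.61j, (0.11-0.61j)]]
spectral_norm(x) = 0.92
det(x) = 0.48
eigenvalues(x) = [(0.2+0.67j), (0.2-0.67j)]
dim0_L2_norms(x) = [0.54, 0.91]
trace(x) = 0.39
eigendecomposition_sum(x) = [[0.04+0.35j, (0.43-0.12j)],[(-0.27+0.08j), 0.16+0.31j]] + [[(0.04-0.35j), 0.43+0.12j],  [-0.27-0.08j, 0.16-0.31j]]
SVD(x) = [[0.89, 0.46],[0.46, -0.89]] @ diag([0.9209610094661155, 0.5227148544313178]) @ [[-0.2,0.98], [0.98,0.2]]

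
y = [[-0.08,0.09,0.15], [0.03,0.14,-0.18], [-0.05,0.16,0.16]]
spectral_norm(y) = 0.31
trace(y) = 0.22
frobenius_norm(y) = 0.38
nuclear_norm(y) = 0.56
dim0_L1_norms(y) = [0.16, 0.39, 0.49]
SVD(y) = [[0.61, 0.11, -0.78], [-0.37, 0.91, -0.16], [0.70, 0.39, 0.6]] @ diag([0.3087168340782628, 0.21784142996753486, 0.028965975667910912]) @ [[-0.31,  0.37,  0.88], [-0.01,  0.92,  -0.39], [0.95,  0.12,  0.28]]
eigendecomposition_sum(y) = [[-0.05+0.00j, -0.00+0.00j, 0.03-0.00j],[-0.00+0.00j, (-0+0j), 0.00-0.00j],[(-0.01+0j), -0.00+0.00j, 0.01-0.00j]] + [[(-0.01-0.01j), (0.05-0.05j), (0.06+0.06j)], [(0.02-0.02j), (0.07+0.08j), (-0.09+0.08j)], [-0.02-0.02j, (0.08-0.07j), (0.08+0.09j)]] + [[(-0.01+0.01j), 0.05+0.05j, (0.06-0.06j)], [(0.02+0.02j), (0.07-0.08j), (-0.09-0.08j)], [(-0.02+0.02j), 0.08+0.07j, (0.08-0.09j)]]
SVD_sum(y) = [[-0.06, 0.07, 0.17], [0.04, -0.04, -0.1], [-0.07, 0.08, 0.19]] + [[-0.00,0.02,-0.01], [-0.00,0.18,-0.08], [-0.00,0.08,-0.03]] + [[-0.02, -0.0, -0.01], [-0.0, -0.00, -0.00], [0.02, 0.00, 0.00]]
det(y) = -0.00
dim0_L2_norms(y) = [0.1, 0.23, 0.28]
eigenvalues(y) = [(-0.04+0j), (0.13+0.16j), (0.13-0.16j)]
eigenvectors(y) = [[-0.98+0.00j, 0.42-0.05j, 0.42+0.05j],[(-0.04+0j), (0.02+0.64j), 0.02-0.64j],[(-0.21+0j), 0.64+0.00j, 0.64-0.00j]]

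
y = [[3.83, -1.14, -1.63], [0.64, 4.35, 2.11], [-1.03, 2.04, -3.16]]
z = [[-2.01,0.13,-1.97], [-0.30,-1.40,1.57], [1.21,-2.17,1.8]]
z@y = [[-5.59, -1.16, 9.78], [-3.66, -2.55, -7.43], [1.39, -7.15, -12.24]]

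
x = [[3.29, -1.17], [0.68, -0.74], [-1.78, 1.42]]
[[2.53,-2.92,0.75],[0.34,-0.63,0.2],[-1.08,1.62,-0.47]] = x @ [[0.9, -0.87, 0.20],  [0.37, 0.05, -0.08]]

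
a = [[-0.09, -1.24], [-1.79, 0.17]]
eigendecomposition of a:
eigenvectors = [[-0.67, 0.61], [-0.74, -0.8]]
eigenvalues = [-1.46, 1.54]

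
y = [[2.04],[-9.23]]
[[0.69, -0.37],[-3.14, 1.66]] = y @ [[0.34, -0.18]]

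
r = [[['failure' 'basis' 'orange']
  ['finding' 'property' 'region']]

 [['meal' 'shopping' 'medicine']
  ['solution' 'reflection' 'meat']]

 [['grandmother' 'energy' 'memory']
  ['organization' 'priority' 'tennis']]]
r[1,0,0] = 'meal'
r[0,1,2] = 'region'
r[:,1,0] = ['finding', 'solution', 'organization']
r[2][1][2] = 'tennis'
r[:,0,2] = ['orange', 'medicine', 'memory']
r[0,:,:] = [['failure', 'basis', 'orange'], ['finding', 'property', 'region']]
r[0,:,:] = [['failure', 'basis', 'orange'], ['finding', 'property', 'region']]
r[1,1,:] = ['solution', 'reflection', 'meat']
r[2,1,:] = ['organization', 'priority', 'tennis']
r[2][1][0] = 'organization'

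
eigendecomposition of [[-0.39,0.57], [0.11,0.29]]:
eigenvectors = [[-0.99, -0.60], [0.14, -0.80]]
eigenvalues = [-0.47, 0.37]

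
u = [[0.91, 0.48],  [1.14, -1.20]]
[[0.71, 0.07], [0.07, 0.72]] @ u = [[0.73,0.26], [0.88,-0.83]]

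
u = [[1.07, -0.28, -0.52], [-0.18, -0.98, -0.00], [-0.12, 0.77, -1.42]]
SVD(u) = [[0.22,0.94,-0.27], [-0.33,0.33,0.89], [0.92,-0.11,0.38]] @ diag([1.727128456073273, 1.2146220263972167, 0.8074160199133215]) @ [[0.11, 0.56, -0.82],[0.79, -0.55, -0.27],[-0.61, -0.62, -0.5]]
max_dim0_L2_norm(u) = 1.51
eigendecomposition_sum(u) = [[1.10, -0.23, -0.22], [-0.09, 0.02, 0.02], [-0.08, 0.02, 0.02]] + [[-0.07, -0.89, 0.11], [-0.11, -1.39, 0.17], [-0.23, -2.97, 0.36]] + [[0.04, 0.84, -0.41], [0.02, 0.39, -0.19], [0.19, 3.72, -1.8]]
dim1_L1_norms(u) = [1.87, 1.16, 2.31]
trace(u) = -1.33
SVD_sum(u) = [[0.04, 0.22, -0.32], [-0.06, -0.32, 0.47], [0.17, 0.89, -1.30]] + [[0.90, -0.63, -0.31], [0.32, -0.22, -0.11], [-0.11, 0.08, 0.04]] + [[0.13,0.13,0.11],[-0.43,-0.44,-0.36],[-0.19,-0.19,-0.15]]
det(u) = 1.69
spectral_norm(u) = 1.73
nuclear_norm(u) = 3.75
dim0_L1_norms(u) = [1.37, 2.03, 1.94]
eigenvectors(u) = [[-0.99,0.26,0.22], [0.08,0.41,0.1], [0.07,0.87,0.97]]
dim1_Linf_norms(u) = [1.07, 0.98, 1.42]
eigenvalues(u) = [1.13, -1.1, -1.37]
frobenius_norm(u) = 2.26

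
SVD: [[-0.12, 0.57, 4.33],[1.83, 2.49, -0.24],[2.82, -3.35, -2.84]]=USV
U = [[-0.60,0.46,0.66],  [-0.07,-0.85,0.52],  [0.8,0.27,0.54]]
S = [6.2, 3.21, 2.69]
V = [[0.35, -0.51, -0.78], [-0.27, -0.86, 0.44], [0.90, -0.05, 0.44]]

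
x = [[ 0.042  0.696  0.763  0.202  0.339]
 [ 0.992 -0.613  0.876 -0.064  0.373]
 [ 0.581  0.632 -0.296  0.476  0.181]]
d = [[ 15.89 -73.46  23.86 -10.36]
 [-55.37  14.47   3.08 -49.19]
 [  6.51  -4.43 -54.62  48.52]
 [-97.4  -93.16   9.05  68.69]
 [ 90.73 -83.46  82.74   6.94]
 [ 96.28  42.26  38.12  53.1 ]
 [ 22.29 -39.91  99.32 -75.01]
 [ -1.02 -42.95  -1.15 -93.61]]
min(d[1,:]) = -55.37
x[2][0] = 0.581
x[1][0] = 0.992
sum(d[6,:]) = 6.6899999999999835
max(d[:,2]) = 99.32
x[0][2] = 0.763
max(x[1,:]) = 0.992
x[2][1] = 0.632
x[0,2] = 0.763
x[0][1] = 0.696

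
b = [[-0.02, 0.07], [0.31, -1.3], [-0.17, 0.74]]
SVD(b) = [[-0.05,-0.52], [0.87,0.4], [-0.49,0.75]] @ diag([1.5387848584034842, 0.0064155707593783005]) @ [[0.23, -0.97], [0.97, 0.23]]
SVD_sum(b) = [[-0.02, 0.07], [0.31, -1.3], [-0.17, 0.74]] + [[-0.0,  -0.00],  [0.0,  0.00],  [0.0,  0.0]]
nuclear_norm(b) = 1.55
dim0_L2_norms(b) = [0.35, 1.5]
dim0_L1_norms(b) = [0.5, 2.11]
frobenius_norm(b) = 1.54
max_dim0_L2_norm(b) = 1.5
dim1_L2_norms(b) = [0.07, 1.34, 0.76]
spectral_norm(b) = 1.54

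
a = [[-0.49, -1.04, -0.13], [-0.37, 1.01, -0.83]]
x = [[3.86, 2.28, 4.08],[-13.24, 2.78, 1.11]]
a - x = [[-4.35, -3.32, -4.21], [12.87, -1.77, -1.94]]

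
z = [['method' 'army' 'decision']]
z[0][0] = 'method'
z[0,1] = 'army'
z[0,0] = 'method'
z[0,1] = 'army'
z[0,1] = 'army'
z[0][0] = 'method'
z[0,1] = 'army'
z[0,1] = 'army'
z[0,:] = ['method', 'army', 'decision']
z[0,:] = ['method', 'army', 'decision']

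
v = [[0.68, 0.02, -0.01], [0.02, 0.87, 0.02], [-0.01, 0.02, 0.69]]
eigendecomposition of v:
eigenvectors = [[-0.10,  -0.82,  -0.56],[-0.99,  0.14,  -0.03],[-0.10,  -0.55,  0.83]]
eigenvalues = [0.87, 0.67, 0.7]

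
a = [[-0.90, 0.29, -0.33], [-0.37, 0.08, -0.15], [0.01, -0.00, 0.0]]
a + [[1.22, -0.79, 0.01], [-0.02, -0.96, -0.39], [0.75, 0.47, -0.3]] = [[0.32, -0.5, -0.32], [-0.39, -0.88, -0.54], [0.76, 0.47, -0.3]]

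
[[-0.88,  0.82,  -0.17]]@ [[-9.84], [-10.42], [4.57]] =[[-0.66]]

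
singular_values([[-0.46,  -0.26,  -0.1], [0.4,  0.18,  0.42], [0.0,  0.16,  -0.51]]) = [0.82, 0.53, 0.03]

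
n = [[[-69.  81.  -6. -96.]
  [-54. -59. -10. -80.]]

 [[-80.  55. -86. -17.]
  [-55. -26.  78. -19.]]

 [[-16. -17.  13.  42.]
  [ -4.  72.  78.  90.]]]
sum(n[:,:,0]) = -278.0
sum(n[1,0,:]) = -128.0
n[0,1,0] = -54.0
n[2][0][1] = -17.0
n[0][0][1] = 81.0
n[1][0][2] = -86.0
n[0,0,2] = -6.0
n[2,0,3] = 42.0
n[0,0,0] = -69.0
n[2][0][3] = 42.0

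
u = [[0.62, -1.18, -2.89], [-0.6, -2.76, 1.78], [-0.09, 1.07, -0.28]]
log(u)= [[(-0.1+1.33j), (-0.55+1.75j), (-1.8+4.86j)], [(0.09+0.41j), 1.09+2.75j, -0.37-1.09j], [-0.21+0.35j, -0.47-0.34j, (-0.17+2.21j)]]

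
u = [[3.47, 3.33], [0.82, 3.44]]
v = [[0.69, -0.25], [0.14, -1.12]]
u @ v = [[2.86, -4.60], [1.05, -4.06]]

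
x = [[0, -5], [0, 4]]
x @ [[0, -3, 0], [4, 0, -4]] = [[-20, 0, 20], [16, 0, -16]]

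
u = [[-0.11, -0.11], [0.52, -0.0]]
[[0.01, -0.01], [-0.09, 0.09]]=u @ [[-0.17, 0.18], [0.07, -0.08]]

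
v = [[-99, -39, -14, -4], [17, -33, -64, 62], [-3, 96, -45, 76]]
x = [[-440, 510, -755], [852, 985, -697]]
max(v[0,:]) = -4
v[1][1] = -33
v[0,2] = -14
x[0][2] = -755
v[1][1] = -33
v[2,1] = 96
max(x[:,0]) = 852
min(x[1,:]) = -697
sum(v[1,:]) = -18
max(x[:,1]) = 985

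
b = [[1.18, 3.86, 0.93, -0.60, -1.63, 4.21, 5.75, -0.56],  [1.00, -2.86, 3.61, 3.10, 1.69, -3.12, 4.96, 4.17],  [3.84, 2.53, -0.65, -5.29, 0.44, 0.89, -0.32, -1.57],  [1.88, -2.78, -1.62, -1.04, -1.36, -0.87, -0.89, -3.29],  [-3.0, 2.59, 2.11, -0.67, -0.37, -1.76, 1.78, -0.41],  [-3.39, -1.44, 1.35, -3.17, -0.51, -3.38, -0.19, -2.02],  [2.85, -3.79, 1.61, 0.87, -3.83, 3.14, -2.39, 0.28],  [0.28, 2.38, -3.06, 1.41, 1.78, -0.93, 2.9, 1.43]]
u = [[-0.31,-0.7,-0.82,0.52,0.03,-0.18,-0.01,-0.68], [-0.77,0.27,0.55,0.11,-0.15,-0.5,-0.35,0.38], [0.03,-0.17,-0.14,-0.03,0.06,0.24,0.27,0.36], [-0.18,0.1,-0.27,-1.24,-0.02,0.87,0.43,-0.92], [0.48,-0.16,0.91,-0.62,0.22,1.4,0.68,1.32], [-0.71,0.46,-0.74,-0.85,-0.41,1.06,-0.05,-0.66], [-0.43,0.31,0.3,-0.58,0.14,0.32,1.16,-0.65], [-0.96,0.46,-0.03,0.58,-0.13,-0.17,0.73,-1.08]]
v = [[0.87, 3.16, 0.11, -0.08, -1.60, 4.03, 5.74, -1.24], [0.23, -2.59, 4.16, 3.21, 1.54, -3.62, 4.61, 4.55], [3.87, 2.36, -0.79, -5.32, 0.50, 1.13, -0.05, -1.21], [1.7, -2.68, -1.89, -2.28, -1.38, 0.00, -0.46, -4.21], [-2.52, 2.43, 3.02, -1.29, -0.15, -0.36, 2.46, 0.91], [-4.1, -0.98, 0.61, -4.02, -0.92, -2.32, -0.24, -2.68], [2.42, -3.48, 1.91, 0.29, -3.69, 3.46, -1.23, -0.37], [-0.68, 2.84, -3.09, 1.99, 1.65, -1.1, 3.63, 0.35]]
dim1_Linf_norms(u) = [0.82, 0.77, 0.36, 1.24, 1.4, 1.06, 1.16, 1.08]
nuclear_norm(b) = 48.66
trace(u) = -0.06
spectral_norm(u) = 2.92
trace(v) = -8.14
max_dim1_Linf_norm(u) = 1.4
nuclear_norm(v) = 48.83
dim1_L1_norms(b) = [18.72, 24.51, 15.53, 13.73, 12.69, 15.45, 18.76, 14.17]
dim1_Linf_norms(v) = [5.74, 4.61, 5.32, 4.21, 3.02, 4.1, 3.69, 3.63]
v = u + b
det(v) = 60948.73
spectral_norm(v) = 11.95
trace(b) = -8.08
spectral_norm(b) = 11.02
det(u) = -0.01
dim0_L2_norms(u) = [1.6, 1.07, 1.59, 1.9, 0.53, 2.08, 1.65, 2.31]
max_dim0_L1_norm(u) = 6.05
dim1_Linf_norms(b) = [5.75, 4.96, 5.29, 3.29, 3.0, 3.39, 3.83, 3.06]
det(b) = 224313.14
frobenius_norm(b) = 19.90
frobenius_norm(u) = 4.74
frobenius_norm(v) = 20.32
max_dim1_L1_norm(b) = 24.51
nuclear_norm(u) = 10.59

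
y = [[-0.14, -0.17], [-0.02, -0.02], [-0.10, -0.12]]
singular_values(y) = [0.27, 0.0]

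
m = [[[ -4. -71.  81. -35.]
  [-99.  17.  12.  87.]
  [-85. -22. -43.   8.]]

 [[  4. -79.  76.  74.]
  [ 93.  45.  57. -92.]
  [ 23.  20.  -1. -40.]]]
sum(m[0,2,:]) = -142.0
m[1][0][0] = 4.0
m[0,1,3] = 87.0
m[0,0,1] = -71.0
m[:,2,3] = [8.0, -40.0]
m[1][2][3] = -40.0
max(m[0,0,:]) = 81.0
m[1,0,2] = 76.0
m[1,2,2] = -1.0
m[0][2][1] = -22.0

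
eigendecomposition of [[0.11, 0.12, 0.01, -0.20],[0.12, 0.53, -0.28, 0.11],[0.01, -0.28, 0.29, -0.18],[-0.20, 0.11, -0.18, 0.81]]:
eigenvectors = [[0.14, 0.33, 0.85, -0.38], [-0.4, 0.74, -0.39, -0.37], [0.38, -0.34, -0.28, -0.81], [-0.82, -0.46, 0.2, -0.26]]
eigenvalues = [0.98, 0.64, 0.0, 0.11]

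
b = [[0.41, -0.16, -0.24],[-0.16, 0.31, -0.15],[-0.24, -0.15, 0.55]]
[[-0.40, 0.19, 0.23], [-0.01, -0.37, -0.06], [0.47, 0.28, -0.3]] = b@[[-0.87, 0.47, -0.13], [-0.29, -0.72, -0.63], [0.39, 0.51, -0.77]]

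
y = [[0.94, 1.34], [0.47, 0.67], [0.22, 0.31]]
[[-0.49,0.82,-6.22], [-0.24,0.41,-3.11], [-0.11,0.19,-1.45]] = y@[[-0.22, 0.37, -2.83], [-0.21, 0.35, -2.66]]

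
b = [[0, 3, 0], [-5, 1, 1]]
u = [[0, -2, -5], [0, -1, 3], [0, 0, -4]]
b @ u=[[0, -3, 9], [0, 9, 24]]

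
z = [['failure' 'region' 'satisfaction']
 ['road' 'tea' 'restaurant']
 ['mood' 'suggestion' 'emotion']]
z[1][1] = 'tea'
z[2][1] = 'suggestion'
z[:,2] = ['satisfaction', 'restaurant', 'emotion']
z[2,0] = 'mood'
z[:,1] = ['region', 'tea', 'suggestion']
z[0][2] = 'satisfaction'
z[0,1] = 'region'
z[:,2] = ['satisfaction', 'restaurant', 'emotion']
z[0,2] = 'satisfaction'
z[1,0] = 'road'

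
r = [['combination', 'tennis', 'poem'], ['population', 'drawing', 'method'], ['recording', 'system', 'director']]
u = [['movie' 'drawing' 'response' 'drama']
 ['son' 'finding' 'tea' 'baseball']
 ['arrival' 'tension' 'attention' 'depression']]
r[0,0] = 'combination'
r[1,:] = ['population', 'drawing', 'method']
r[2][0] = 'recording'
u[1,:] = ['son', 'finding', 'tea', 'baseball']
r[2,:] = ['recording', 'system', 'director']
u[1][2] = 'tea'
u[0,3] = 'drama'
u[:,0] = ['movie', 'son', 'arrival']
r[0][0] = 'combination'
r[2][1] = 'system'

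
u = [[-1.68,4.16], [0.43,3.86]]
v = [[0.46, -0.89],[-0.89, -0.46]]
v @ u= [[-1.16, -1.52], [1.30, -5.48]]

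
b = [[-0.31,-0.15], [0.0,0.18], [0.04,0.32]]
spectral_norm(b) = 0.44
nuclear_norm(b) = 0.69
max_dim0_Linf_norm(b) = 0.32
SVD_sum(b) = [[-0.15, -0.25], [0.08, 0.13], [0.15, 0.25]] + [[-0.16, 0.10], [-0.08, 0.05], [-0.11, 0.07]]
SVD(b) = [[0.66, 0.75], [-0.35, 0.38], [-0.67, 0.54]] @ diag([0.44030288800171047, 0.24725162652114782]) @ [[-0.52,  -0.85], [-0.85,  0.52]]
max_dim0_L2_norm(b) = 0.4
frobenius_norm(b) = 0.50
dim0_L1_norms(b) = [0.35, 0.65]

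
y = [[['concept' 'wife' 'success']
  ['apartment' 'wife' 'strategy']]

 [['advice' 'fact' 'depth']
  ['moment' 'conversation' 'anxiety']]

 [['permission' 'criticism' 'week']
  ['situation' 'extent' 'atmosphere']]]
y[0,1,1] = 'wife'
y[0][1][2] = 'strategy'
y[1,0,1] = 'fact'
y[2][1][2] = 'atmosphere'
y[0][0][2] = 'success'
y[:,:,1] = [['wife', 'wife'], ['fact', 'conversation'], ['criticism', 'extent']]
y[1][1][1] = 'conversation'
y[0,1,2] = 'strategy'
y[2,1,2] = 'atmosphere'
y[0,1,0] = 'apartment'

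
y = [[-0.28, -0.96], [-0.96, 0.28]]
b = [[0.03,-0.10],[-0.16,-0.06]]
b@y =[[0.09,-0.06],  [0.1,0.14]]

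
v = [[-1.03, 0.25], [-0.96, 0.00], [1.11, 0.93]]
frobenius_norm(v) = 2.04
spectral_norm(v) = 1.86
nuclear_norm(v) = 2.69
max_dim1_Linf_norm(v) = 1.11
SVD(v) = [[-0.49, -0.65], [-0.49, -0.34], [0.72, -0.68]] @ diag([1.8580508496711081, 0.8304499021834323]) @ [[0.96, 0.29], [0.29, -0.96]]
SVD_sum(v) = [[-0.87, -0.27],[-0.88, -0.27],[1.28, 0.39]] + [[-0.16, 0.52], [-0.08, 0.27], [-0.17, 0.54]]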